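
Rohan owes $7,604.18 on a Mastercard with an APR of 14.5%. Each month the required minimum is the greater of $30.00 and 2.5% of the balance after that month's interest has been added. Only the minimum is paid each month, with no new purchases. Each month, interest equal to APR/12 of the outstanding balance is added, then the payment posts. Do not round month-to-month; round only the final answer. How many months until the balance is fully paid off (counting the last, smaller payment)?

194 months

Monthly rate r = 14.5%/12 = 1.20833% = 0.0120833.
While 2.5% of the post-interest balance exceeds $30.00, each month B ← (B·(1+r))·(1 − 0.025), i.e. B shrinks by the factor (1+r)·0.975 = 0.98678.
This holds for months 1–140. Entering month 141 the balance is $1,180.26; 2.5% of the post-interest balance is now below $30.00, so the flat $30.00 minimum applies from here.
From month 141 a fixed $30.00 at rate r clears $1,180.26 in 54 more payments. Total: 140 + 54 = 194 months.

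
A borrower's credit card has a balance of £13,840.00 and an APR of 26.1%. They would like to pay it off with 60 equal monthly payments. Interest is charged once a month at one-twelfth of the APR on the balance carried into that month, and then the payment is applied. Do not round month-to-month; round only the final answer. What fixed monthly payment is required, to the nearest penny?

£415.20

Monthly rate r = 26.1%/12 = 2.175% = 0.02175.
Level-payment amortization: P = B₀·r / (1 − (1+r)^(−n)) = 13840.00·0.02175 / (1 − 1.02175^(−60)).
Denominator 1 − (1+r)^(−60) = 0.725007267.
P = 301.02 / 0.725007267 ≈ 415.20.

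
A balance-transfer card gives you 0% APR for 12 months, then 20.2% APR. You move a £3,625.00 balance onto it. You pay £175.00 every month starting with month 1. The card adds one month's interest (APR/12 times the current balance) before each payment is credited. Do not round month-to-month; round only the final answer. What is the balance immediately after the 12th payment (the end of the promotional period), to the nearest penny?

£1,525.00

Promo months 1–12 at r₀ = 0%/12 = 0; months 13+ at r₁ = 20.2%/12 = 0.0168333.
After month 12 (no interest yet): B = £3,625.00 − 12·£175.00 = £1,525.00.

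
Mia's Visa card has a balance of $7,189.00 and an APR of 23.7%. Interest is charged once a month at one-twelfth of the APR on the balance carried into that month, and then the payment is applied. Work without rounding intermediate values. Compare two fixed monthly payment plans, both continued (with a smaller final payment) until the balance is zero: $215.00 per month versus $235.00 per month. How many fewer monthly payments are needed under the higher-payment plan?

8 fewer payments

Monthly rate r = 23.7%/12 = 1.975% = 0.01975.
At $215.00/mo: n = ⌈−ln(1 − rB₀/P)/ln(1+r)⌉ = 56 payments (last $47.41); total interest = total paid − $7,189.00 = $4,683.41.
At $235.00/mo: 48 payments (last $91.84); total interest $3,947.84.
Payments saved = 56 − 48 = 8.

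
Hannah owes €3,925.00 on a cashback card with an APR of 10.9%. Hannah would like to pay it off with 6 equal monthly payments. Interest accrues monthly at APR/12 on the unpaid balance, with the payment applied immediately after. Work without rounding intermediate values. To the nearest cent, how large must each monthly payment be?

€675.12

Monthly rate r = 10.9%/12 = 0.908333% = 0.00908333.
Level-payment amortization: P = B₀·r / (1 − (1+r)^(−n)) = 3925.00·0.00908333 / (1 − 1.00908^(−6)).
Denominator 1 − (1+r)^(−6) = 0.0528084803.
P = 35.6521 / 0.0528084803 ≈ 675.12.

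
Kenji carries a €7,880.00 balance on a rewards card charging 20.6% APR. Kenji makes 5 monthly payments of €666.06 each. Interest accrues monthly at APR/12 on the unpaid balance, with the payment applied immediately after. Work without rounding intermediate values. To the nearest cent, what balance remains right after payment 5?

Monthly rate r = 20.6%/12 = 1.71667% = 0.0171667.
Each month: B ← B·(1+r) − €666.06.
Month 1: interest €135.27; balance after payment €7,349.21.
Month 2: interest €126.16; balance after payment €6,809.31.
Month 3: interest €116.89; balance after payment €6,260.15.
Month 4: interest €107.47; balance after payment €5,701.55.
Month 5: interest €97.88; balance after payment €5,133.37.

€5,133.37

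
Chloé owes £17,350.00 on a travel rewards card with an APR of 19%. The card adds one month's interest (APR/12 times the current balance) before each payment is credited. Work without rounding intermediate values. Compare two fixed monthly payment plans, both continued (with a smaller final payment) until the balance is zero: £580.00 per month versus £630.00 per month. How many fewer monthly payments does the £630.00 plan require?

4 fewer payments

Monthly rate r = 19%/12 = 1.58333% = 0.0158333.
At £580.00/mo: n = ⌈−ln(1 − rB₀/P)/ln(1+r)⌉ = 41 payments (last £494.90); total interest = total paid − £17,350.00 = £6,344.90.
At £630.00/mo: 37 payments (last £291.83); total interest £5,621.83.
Payments saved = 41 − 37 = 4.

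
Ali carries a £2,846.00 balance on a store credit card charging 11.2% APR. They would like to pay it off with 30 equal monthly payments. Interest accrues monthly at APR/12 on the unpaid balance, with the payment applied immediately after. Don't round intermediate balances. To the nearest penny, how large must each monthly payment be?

£109.21

Monthly rate r = 11.2%/12 = 0.933333% = 0.00933333.
Level-payment amortization: P = B₀·r / (1 − (1+r)^(−n)) = 2846.00·0.00933333 / (1 − 1.00933^(−30)).
Denominator 1 − (1+r)^(−30) = 0.243234166.
P = 26.5627 / 0.243234166 ≈ 109.21.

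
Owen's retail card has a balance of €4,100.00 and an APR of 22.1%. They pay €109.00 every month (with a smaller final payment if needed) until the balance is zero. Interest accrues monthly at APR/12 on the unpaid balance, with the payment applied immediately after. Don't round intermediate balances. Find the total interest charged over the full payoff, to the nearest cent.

€2,948.53

Monthly rate r = 22.1%/12 = 1.84167% = 0.0184167.
Payoff takes n = ⌈−ln(1 − rB₀/P)/ln(1+r)⌉ = ⌈64.663⌉ = 65 payments; the last is €72.53.
Total paid = 64·€109.00 + €72.53 = €7,048.53.
Total interest = total paid − principal = €7,048.53 − €4,100.00 = €2,948.53.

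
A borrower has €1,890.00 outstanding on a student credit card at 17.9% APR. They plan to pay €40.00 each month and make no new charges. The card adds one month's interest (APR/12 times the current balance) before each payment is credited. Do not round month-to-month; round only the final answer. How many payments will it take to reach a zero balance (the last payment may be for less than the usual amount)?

83 months

Monthly rate r = 17.9%/12 = 1.49167% = 0.0149167.
Recurrence: B ← B·(1+r) − €40.00.
Month 1: interest €28.19; balance after payment €1,878.19.
Month 2: interest €28.02; balance after payment €1,866.21.
Closed form: n = −ln(1 − rB₀/P)/ln(1+r) = −ln(0.29519)/ln(1.01492) ≈ 82.406, so the balance reaches zero during payment 83.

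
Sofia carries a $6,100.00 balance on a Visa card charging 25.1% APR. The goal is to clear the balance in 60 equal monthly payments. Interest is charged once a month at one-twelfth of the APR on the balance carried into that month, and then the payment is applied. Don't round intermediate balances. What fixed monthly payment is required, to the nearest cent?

$179.40

Monthly rate r = 25.1%/12 = 2.09167% = 0.0209167.
Level-payment amortization: P = B₀·r / (1 − (1+r)^(−n)) = 6100.00·0.0209167 / (1 − 1.02092^(−60)).
Denominator 1 − (1+r)^(−60) = 0.711209854.
P = 127.592 / 0.711209854 ≈ 179.40.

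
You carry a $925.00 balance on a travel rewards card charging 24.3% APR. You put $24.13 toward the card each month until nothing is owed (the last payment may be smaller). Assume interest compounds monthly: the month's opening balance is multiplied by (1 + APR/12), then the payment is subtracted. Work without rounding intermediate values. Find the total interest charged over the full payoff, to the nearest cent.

Monthly rate r = 24.3%/12 = 2.025% = 0.02025.
Payoff takes n = ⌈−ln(1 − rB₀/P)/ln(1+r)⌉ = ⌈74.686⌉ = 75 payments; the last is $16.61.
Total paid = 74·$24.13 + $16.61 = $1,802.23.
Total interest = total paid − principal = $1,802.23 − $925.00 = $877.23.

$877.23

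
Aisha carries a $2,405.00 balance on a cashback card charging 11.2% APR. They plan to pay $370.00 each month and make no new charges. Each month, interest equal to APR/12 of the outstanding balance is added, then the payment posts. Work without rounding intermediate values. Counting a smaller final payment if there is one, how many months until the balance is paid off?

Monthly rate r = 11.2%/12 = 0.933333% = 0.00933333.
Recurrence: B ← B·(1+r) − $370.00.
Month 1: interest $22.45; balance after payment $2,057.45.
Month 2: interest $19.20; balance after payment $1,706.65.
Closed form: n = −ln(1 − rB₀/P)/ln(1+r) = −ln(0.93933)/ln(1.00933) ≈ 6.737, so the balance reaches zero during payment 7.

7 payments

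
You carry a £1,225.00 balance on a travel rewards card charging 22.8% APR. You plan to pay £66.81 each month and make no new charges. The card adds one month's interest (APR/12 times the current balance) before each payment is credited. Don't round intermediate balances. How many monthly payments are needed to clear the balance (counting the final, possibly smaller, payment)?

23 months

Monthly rate r = 22.8%/12 = 1.9% = 0.019.
Recurrence: B ← B·(1+r) − £66.81.
Month 1: interest £23.27; balance after payment £1,181.47.
Month 2: interest £22.45; balance after payment £1,137.10.
Closed form: n = −ln(1 − rB₀/P)/ln(1+r) = −ln(0.65162)/ln(1.019) ≈ 22.755, so the balance reaches zero during payment 23.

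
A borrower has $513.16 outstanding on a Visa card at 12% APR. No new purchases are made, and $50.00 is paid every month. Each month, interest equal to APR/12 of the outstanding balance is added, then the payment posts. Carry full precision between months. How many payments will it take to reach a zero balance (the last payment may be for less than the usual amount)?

11 payments

Monthly rate r = 12%/12 = 1% = 0.01.
Recurrence: B ← B·(1+r) − $50.00.
Month 1: interest $5.13; balance after payment $468.29.
Month 2: interest $4.68; balance after payment $422.97.
Closed form: n = −ln(1 − rB₀/P)/ln(1+r) = −ln(0.89737)/ln(1.01) ≈ 10.883, so the balance reaches zero during payment 11.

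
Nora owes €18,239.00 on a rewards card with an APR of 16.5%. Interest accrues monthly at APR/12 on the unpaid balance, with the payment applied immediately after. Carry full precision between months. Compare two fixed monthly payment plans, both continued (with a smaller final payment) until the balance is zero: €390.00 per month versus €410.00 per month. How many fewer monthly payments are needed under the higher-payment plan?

Monthly rate r = 16.5%/12 = 1.375% = 0.01375.
At €390.00/mo: n = ⌈−ln(1 − rB₀/P)/ln(1+r)⌉ = 76 payments (last €169.48); total interest = total paid − €18,239.00 = €11,180.48.
At €410.00/mo: 70 payments (last €109.32); total interest €10,160.32.
Payments saved = 76 − 70 = 6.

6 fewer payments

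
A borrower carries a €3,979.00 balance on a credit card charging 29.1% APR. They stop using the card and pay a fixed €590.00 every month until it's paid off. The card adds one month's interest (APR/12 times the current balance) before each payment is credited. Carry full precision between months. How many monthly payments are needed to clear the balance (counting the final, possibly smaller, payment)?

Monthly rate r = 29.1%/12 = 2.425% = 0.02425.
Recurrence: B ← B·(1+r) − €590.00.
Month 1: interest €96.49; balance after payment €3,485.49.
Month 2: interest €84.52; balance after payment €2,980.01.
Closed form: n = −ln(1 − rB₀/P)/ln(1+r) = −ln(0.83646)/ln(1.02425) ≈ 7.453, so the balance reaches zero during payment 8.

8 payments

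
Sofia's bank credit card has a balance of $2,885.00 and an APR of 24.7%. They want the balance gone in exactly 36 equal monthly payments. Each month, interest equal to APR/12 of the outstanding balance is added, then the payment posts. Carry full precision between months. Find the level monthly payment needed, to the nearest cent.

Monthly rate r = 24.7%/12 = 2.05833% = 0.0205833.
Level-payment amortization: P = B₀·r / (1 − (1+r)^(−n)) = 2885.00·0.0205833 / (1 − 1.02058^(−36)).
Denominator 1 − (1+r)^(−36) = 0.519763666.
P = 59.3829 / 0.519763666 ≈ 114.25.

$114.25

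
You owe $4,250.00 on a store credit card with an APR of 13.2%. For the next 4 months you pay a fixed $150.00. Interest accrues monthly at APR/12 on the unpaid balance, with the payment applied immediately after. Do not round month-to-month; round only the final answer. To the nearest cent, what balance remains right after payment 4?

$3,830.14

Monthly rate r = 13.2%/12 = 1.1% = 0.011.
Each month: B ← B·(1+r) − $150.00.
Month 1: interest $46.75; balance after payment $4,146.75.
Month 2: interest $45.61; balance after payment $4,042.36.
Month 3: interest $44.47; balance after payment $3,936.83.
Month 4: interest $43.31; balance after payment $3,830.14.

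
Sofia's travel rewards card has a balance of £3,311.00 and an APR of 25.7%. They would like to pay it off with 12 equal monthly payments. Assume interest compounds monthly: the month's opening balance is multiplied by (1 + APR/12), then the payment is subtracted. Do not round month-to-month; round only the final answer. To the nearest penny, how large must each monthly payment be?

£315.82

Monthly rate r = 25.7%/12 = 2.14167% = 0.0214167.
Level-payment amortization: P = B₀·r / (1 − (1+r)^(−n)) = 3311.00·0.0214167 / (1 − 1.02142^(−12)).
Denominator 1 − (1+r)^(−12) = 0.224530503.
P = 70.9106 / 0.224530503 ≈ 315.82.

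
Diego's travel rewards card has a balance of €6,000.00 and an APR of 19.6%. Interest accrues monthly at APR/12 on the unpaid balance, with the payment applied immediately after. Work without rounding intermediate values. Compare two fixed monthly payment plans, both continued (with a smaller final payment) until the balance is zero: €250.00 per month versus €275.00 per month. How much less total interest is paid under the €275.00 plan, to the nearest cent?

€199.07

Monthly rate r = 19.6%/12 = 1.63333% = 0.0163333.
At €250.00/mo: n = ⌈−ln(1 − rB₀/P)/ln(1+r)⌉ = 31 payments (last €178.47); total interest = total paid − €6,000.00 = €1,678.47.
At €275.00/mo: 28 payments (last €54.40); total interest €1,479.40.
Interest saved = €1,678.47 − €1,479.40 = €199.07.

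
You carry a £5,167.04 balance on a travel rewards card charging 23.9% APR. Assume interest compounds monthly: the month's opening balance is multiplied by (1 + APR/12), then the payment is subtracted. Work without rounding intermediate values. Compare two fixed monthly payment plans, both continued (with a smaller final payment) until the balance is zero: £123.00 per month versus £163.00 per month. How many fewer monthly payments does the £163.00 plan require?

Monthly rate r = 23.9%/12 = 1.99167% = 0.0199167.
At £123.00/mo: n = ⌈−ln(1 − rB₀/P)/ln(1+r)⌉ = 92 payments (last £108.46); total interest = total paid − £5,167.04 = £6,134.42.
At £163.00/mo: 51 payments (last £98.45); total interest £3,081.41.
Payments saved = 92 − 51 = 41.

41 fewer payments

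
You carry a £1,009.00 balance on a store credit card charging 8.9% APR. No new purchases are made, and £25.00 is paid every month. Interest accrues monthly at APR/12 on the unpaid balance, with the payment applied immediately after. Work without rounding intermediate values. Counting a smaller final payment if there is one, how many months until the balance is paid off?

Monthly rate r = 8.9%/12 = 0.741667% = 0.00741667.
Recurrence: B ← B·(1+r) − £25.00.
Month 1: interest £7.48; balance after payment £991.48.
Month 2: interest £7.35; balance after payment £973.84.
Closed form: n = −ln(1 − rB₀/P)/ln(1+r) = −ln(0.70066)/ln(1.00742) ≈ 48.141, so the balance reaches zero during payment 49.

49 payments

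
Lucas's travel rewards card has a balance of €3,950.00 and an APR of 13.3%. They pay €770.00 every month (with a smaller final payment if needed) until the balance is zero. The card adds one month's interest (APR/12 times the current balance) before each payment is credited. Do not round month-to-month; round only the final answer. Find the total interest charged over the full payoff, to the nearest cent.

€140.14

Monthly rate r = 13.3%/12 = 1.10833% = 0.0110833.
Payoff takes n = ⌈−ln(1 − rB₀/P)/ln(1+r)⌉ = ⌈5.311⌉ = 6 payments; the last is €240.14.
Total paid = 5·€770.00 + €240.14 = €4,090.14.
Total interest = total paid − principal = €4,090.14 − €3,950.00 = €140.14.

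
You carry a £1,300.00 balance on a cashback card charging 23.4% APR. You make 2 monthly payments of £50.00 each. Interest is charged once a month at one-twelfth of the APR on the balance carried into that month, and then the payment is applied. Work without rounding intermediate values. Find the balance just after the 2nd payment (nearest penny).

£1,250.22

Monthly rate r = 23.4%/12 = 1.95% = 0.0195.
Each month: B ← B·(1+r) − £50.00.
Month 1: interest £25.35; balance after payment £1,275.35.
Month 2: interest £24.87; balance after payment £1,250.22.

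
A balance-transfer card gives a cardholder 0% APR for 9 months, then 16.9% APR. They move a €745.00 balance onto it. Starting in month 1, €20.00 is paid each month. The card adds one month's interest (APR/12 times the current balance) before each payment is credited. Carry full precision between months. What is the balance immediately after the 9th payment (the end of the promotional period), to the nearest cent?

Promo months 1–9 at r₀ = 0%/12 = 0; months 10+ at r₁ = 16.9%/12 = 0.0140833.
After month 9 (no interest yet): B = €745.00 − 9·€20.00 = €565.00.

€565.00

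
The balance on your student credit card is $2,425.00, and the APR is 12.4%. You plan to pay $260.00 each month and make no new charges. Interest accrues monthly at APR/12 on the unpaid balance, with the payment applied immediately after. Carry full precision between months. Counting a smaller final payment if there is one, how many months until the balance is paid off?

10 payments

Monthly rate r = 12.4%/12 = 1.03333% = 0.0103333.
Recurrence: B ← B·(1+r) − $260.00.
Month 1: interest $25.06; balance after payment $2,190.06.
Month 2: interest $22.63; balance after payment $1,952.69.
Closed form: n = −ln(1 − rB₀/P)/ln(1+r) = −ln(0.90362)/ln(1.01033) ≈ 9.858, so the balance reaches zero during payment 10.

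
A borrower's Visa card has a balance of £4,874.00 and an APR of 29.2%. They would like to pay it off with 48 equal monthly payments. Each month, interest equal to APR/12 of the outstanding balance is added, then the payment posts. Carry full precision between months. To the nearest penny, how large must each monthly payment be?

£173.23

Monthly rate r = 29.2%/12 = 2.43333% = 0.0243333.
Level-payment amortization: P = B₀·r / (1 − (1+r)^(−n)) = 4874.00·0.0243333 / (1 − 1.02433^(−48)).
Denominator 1 − (1+r)^(−48) = 0.68463221.
P = 118.601 / 0.68463221 ≈ 173.23.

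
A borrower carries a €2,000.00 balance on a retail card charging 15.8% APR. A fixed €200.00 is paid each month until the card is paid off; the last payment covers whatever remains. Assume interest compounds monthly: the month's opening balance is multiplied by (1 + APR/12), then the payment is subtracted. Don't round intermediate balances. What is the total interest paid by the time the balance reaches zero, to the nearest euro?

€159

Monthly rate r = 15.8%/12 = 1.31667% = 0.0131667.
Payoff takes n = ⌈−ln(1 − rB₀/P)/ln(1+r)⌉ = ⌈10.793⌉ = 11 payments; the last is €158.80.
Total paid = 10·€200.00 + €158.80 = €2,158.80.
Total interest = total paid − principal = €2,158.80 − €2,000.00 = €158.80.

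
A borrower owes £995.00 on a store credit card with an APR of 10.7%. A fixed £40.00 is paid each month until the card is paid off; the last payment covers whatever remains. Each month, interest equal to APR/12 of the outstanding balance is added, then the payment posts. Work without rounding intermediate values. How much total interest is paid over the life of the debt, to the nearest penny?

£135.01

Monthly rate r = 10.7%/12 = 0.891667% = 0.00891667.
Payoff takes n = ⌈−ln(1 − rB₀/P)/ln(1+r)⌉ = ⌈28.249⌉ = 29 payments; the last is £10.01.
Total paid = 28·£40.00 + £10.01 = £1,130.01.
Total interest = total paid − principal = £1,130.01 − £995.00 = £135.01.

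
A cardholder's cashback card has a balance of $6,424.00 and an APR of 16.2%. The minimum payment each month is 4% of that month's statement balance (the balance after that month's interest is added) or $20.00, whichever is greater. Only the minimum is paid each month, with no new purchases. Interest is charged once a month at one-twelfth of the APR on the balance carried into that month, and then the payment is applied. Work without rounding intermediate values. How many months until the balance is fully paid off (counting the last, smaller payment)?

Monthly rate r = 16.2%/12 = 1.35% = 0.0135.
While 4% of the post-interest balance exceeds $20.00, each month B ← (B·(1+r))·(1 − 0.04), i.e. B shrinks by the factor (1+r)·0.96 = 0.97296.
This holds for months 1–94. Entering month 95 the balance is $488.35; 4% of the post-interest balance is now below $20.00, so the flat $20.00 minimum applies from here.
From month 95 a fixed $20.00 at rate r clears $488.35 in 30 more payments. Total: 94 + 30 = 124 months.

124 months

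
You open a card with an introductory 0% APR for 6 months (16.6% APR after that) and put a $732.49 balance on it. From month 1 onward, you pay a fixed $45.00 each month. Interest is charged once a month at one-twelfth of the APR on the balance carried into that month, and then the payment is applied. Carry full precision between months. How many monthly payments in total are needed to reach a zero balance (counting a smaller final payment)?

18 months

Promo months 1–6 at r₀ = 0%/12 = 0; months 7+ at r₁ = 16.6%/12 = 0.0138333.
After month 6 (no interest yet): B = $732.49 − 6·$45.00 = $462.49.
Then at r₁ with $45.00/mo: n₂ = −ln(1 − r₁·B/P)/ln(1+r₁) ≈ 11.16 → 12 more payments.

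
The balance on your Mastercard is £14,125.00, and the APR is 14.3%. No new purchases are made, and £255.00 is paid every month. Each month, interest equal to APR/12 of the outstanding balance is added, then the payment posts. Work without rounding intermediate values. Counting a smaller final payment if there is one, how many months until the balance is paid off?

92 payments

Monthly rate r = 14.3%/12 = 1.19167% = 0.0119167.
Recurrence: B ← B·(1+r) − £255.00.
Month 1: interest £168.32; balance after payment £14,038.32.
Month 2: interest £167.29; balance after payment £13,950.61.
Closed form: n = −ln(1 − rB₀/P)/ln(1+r) = −ln(0.33991)/ln(1.01192) ≈ 91.090, so the balance reaches zero during payment 92.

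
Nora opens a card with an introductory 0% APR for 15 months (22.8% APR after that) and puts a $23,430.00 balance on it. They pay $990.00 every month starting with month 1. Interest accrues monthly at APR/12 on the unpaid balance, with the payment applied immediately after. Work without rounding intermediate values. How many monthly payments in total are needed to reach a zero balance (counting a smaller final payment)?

Promo months 1–15 at r₀ = 0%/12 = 0; months 16+ at r₁ = 22.8%/12 = 0.019.
After month 15 (no interest yet): B = $23,430.00 − 15·$990.00 = $8,580.00.
Then at r₁ with $990.00/mo: n₂ = −ln(1 − r₁·B/P)/ln(1+r₁) ≈ 9.56 → 10 more payments.

25 months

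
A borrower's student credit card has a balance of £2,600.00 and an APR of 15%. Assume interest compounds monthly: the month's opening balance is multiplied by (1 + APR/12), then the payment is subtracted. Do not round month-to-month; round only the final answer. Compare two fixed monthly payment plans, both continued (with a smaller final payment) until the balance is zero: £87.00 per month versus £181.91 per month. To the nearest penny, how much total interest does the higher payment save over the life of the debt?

Monthly rate r = 15%/12 = 1.25% = 0.0125.
At £87.00/mo: n = ⌈−ln(1 − rB₀/P)/ln(1+r)⌉ = 38 payments (last £56.67); total interest = total paid − £2,600.00 = £675.67.
At £181.91/mo: 16 payments (last £153.61); total interest £282.26.
Interest saved = £675.67 − £282.26 = £393.41.

£393.41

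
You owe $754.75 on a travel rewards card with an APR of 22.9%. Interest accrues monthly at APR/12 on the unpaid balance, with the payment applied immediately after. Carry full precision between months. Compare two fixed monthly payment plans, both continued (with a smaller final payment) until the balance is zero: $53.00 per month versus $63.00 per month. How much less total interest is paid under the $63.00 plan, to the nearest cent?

Monthly rate r = 22.9%/12 = 1.90833% = 0.0190833.
At $53.00/mo: n = ⌈−ln(1 − rB₀/P)/ln(1+r)⌉ = 17 payments (last $41.20); total interest = total paid − $754.75 = $134.45.
At $63.00/mo: 14 payments (last $46.21); total interest $110.46.
Interest saved = $134.45 − $110.46 = $23.99.

$23.99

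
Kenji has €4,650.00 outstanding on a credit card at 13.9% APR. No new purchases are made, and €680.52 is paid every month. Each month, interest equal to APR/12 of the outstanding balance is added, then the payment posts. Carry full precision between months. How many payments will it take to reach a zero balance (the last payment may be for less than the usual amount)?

Monthly rate r = 13.9%/12 = 1.15833% = 0.0115833.
Recurrence: B ← B·(1+r) − €680.52.
Month 1: interest €53.86; balance after payment €4,023.34.
Month 2: interest €46.60; balance after payment €3,389.43.
Closed form: n = −ln(1 − rB₀/P)/ln(1+r) = −ln(0.92085)/ln(1.01158) ≈ 7.160, so the balance reaches zero during payment 8.

8 payments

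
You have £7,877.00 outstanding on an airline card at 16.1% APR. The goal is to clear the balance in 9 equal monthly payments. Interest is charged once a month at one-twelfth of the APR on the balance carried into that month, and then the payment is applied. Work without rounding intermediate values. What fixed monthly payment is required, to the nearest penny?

Monthly rate r = 16.1%/12 = 1.34167% = 0.0134167.
Level-payment amortization: P = B₀·r / (1 − (1+r)^(−n)) = 7877.00·0.0134167 / (1 − 1.01342^(−9)).
Denominator 1 − (1+r)^(−9) = 0.113032681.
P = 105.683 / 0.113032681 ≈ 934.98.

£934.98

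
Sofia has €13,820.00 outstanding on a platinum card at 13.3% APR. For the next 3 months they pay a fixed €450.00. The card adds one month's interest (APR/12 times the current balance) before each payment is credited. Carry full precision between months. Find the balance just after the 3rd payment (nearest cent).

€12,919.61

Monthly rate r = 13.3%/12 = 1.10833% = 0.0110833.
Each month: B ← B·(1+r) − €450.00.
Month 1: interest €153.17; balance after payment €13,523.17.
Month 2: interest €149.88; balance after payment €13,223.05.
Month 3: interest €146.56; balance after payment €12,919.61.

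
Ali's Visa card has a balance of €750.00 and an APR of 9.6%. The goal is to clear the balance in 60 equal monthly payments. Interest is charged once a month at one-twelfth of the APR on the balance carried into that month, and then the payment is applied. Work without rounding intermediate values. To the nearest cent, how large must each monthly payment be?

Monthly rate r = 9.6%/12 = 0.8% = 0.008.
Level-payment amortization: P = B₀·r / (1 − (1+r)^(−n)) = 750.00·0.008 / (1 − 1.008^(−60)).
Denominator 1 − (1+r)^(−60) = 0.380033713.
P = 6 / 0.380033713 ≈ 15.79.

€15.79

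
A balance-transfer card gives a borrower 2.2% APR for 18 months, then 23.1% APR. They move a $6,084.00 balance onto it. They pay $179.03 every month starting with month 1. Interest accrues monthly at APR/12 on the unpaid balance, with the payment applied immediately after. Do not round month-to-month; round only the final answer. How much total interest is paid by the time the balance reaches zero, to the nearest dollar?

Promo months 1–18 at r₀ = 2.2%/12 = 0.00183333; months 19+ at r₁ = 23.1%/12 = 0.01925.
After month 18: iterate B ← B·(1+r₀) − $179.03 for 18 months → $3,014.68.
Then at r₁ with $179.03/mo: n₂ = −ln(1 − r₁·B/P)/ln(1+r₁) ≈ 20.55 → 21 more payments.
Total paid = 38·$179.03 + $98.48 = $6,901.62; interest = $6,901.62 − $6,084.00 = $817.62.

$818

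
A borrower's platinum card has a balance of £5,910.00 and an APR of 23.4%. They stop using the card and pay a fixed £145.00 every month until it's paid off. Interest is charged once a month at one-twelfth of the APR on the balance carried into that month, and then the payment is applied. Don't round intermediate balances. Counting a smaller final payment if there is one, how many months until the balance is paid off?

83 payments

Monthly rate r = 23.4%/12 = 1.95% = 0.0195.
Recurrence: B ← B·(1+r) − £145.00.
Month 1: interest £115.25; balance after payment £5,880.24.
Month 2: interest £114.66; balance after payment £5,849.91.
Closed form: n = −ln(1 − rB₀/P)/ln(1+r) = −ln(0.20521)/ln(1.0195) ≈ 82.007, so the balance reaches zero during payment 83.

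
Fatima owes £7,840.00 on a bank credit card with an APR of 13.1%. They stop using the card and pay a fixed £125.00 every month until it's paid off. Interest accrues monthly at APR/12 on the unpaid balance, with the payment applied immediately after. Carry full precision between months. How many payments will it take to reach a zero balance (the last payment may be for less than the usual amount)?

Monthly rate r = 13.1%/12 = 1.09167% = 0.0109167.
Recurrence: B ← B·(1+r) − £125.00.
Month 1: interest £85.59; balance after payment £7,800.59.
Month 2: interest £85.16; balance after payment £7,760.74.
Closed form: n = −ln(1 − rB₀/P)/ln(1+r) = −ln(0.31531)/ln(1.01092) ≈ 106.305, so the balance reaches zero during payment 107.

107 months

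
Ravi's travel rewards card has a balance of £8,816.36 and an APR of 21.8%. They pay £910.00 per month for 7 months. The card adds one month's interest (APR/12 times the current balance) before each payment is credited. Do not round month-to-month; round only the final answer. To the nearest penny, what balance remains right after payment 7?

£3,272.62

Monthly rate r = 21.8%/12 = 1.81667% = 0.0181667.
Each month: B ← B·(1+r) − £910.00.
Month 1: interest £160.16; balance after payment £8,066.52.
Month 2: interest £146.54; balance after payment £7,303.07.
Month 3: interest £132.67; balance after payment £6,525.74.
Month 4: interest £118.55; balance after payment £5,734.29.
Month 5: interest £104.17; balance after payment £4,928.46.
Month 6: interest £89.53; balance after payment £4,108.00.
Month 7: interest £74.63; balance after payment £3,272.62.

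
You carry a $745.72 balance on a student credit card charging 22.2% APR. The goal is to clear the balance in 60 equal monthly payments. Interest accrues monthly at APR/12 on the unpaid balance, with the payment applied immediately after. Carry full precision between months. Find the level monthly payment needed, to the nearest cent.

Monthly rate r = 22.2%/12 = 1.85% = 0.0185.
Level-payment amortization: P = B₀·r / (1 − (1+r)^(−n)) = 745.72·0.0185 / (1 − 1.0185^(−60)).
Denominator 1 − (1+r)^(−60) = 0.667081446.
P = 13.7958 / 0.667081446 ≈ 20.68.

$20.68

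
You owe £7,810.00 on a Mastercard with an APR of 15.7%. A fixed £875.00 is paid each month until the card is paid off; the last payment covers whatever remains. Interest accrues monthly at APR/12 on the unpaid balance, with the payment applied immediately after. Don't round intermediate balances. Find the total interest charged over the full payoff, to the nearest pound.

Monthly rate r = 15.7%/12 = 1.30833% = 0.0130833.
Payoff takes n = ⌈−ln(1 − rB₀/P)/ln(1+r)⌉ = ⌈9.553⌉ = 10 payments; the last is £485.57.
Total paid = 9·£875.00 + £485.57 = £8,360.57.
Total interest = total paid − principal = £8,360.57 − £7,810.00 = £550.57.

£551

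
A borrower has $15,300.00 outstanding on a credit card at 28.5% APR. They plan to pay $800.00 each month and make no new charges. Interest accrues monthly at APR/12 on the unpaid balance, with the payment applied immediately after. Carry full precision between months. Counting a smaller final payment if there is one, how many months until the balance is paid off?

26 months

Monthly rate r = 28.5%/12 = 2.375% = 0.02375.
Recurrence: B ← B·(1+r) − $800.00.
Month 1: interest $363.38; balance after payment $14,863.38.
Month 2: interest $353.01; balance after payment $14,416.38.
Closed form: n = −ln(1 − rB₀/P)/ln(1+r) = −ln(0.54578)/ln(1.02375) ≈ 25.798, so the balance reaches zero during payment 26.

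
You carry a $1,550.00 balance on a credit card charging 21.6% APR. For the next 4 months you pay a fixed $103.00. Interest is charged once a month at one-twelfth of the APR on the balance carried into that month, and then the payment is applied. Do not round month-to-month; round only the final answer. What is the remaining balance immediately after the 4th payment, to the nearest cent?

Monthly rate r = 21.6%/12 = 1.8% = 0.018.
Each month: B ← B·(1+r) − $103.00.
Month 1: interest $27.90; balance after payment $1,474.90.
Month 2: interest $26.55; balance after payment $1,398.45.
Month 3: interest $25.17; balance after payment $1,320.62.
Month 4: interest $23.77; balance after payment $1,241.39.

$1,241.39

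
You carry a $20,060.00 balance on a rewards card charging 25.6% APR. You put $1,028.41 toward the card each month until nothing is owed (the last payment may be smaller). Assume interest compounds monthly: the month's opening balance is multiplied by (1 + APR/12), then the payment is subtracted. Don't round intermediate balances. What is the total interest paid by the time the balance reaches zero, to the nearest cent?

$6,156.89

Monthly rate r = 25.6%/12 = 2.13333% = 0.0213333.
Payoff takes n = ⌈−ln(1 − rB₀/P)/ln(1+r)⌉ = ⌈25.490⌉ = 26 payments; the last is $506.64.
Total paid = 25·$1,028.41 + $506.64 = $26,216.89.
Total interest = total paid − principal = $26,216.89 − $20,060.00 = $6,156.89.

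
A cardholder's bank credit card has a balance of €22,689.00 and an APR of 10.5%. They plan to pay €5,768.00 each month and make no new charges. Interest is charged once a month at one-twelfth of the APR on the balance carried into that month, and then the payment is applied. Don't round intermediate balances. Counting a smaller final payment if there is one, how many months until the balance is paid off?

5 months

Monthly rate r = 10.5%/12 = 0.875% = 0.00875.
Recurrence: B ← B·(1+r) − €5,768.00.
Month 1: interest €198.53; balance after payment €17,119.53.
Month 2: interest €149.80; balance after payment €11,501.32.
Month 3: interest €100.64; balance after payment €5,833.96.
Month 4: interest €51.05; balance after payment €117.01.
Month 5: interest €1.02; balance after payment €0.00.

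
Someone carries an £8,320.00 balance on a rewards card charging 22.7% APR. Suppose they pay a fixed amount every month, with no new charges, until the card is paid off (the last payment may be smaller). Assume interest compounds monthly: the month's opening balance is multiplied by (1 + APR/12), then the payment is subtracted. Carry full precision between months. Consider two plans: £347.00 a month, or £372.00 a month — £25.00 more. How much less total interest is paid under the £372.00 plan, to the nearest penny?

£271.13

Monthly rate r = 22.7%/12 = 1.89167% = 0.0189167.
At £347.00/mo: n = ⌈−ln(1 − rB₀/P)/ln(1+r)⌉ = 33 payments (last £86.87); total interest = total paid − £8,320.00 = £2,870.87.
At £372.00/mo: 30 payments (last £131.74); total interest £2,599.74.
Interest saved = £2,870.87 − £2,599.74 = £271.13.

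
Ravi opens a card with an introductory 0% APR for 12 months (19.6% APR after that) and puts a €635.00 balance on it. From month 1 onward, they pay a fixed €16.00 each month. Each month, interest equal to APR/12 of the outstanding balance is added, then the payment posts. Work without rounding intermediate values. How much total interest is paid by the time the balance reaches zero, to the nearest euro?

Promo months 1–12 at r₀ = 0%/12 = 0; months 13+ at r₁ = 19.6%/12 = 0.0163333.
After month 12 (no interest yet): B = €635.00 − 12·€16.00 = €443.00.
Then at r₁ with €16.00/mo: n₂ = −ln(1 − r₁·B/P)/ln(1+r₁) ≈ 37.15 → 38 more payments.
Total paid = 49·€16.00 + €2.43 = €786.43; interest = €786.43 − €635.00 = €151.43.

€151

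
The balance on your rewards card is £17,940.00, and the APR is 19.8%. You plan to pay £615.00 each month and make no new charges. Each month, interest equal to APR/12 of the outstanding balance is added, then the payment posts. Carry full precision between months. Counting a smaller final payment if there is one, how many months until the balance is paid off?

41 months

Monthly rate r = 19.8%/12 = 1.65% = 0.0165.
Recurrence: B ← B·(1+r) − £615.00.
Month 1: interest £296.01; balance after payment £17,621.01.
Month 2: interest £290.75; balance after payment £17,296.76.
Closed form: n = −ln(1 − rB₀/P)/ln(1+r) = −ln(0.51868)/ln(1.0165) ≈ 40.113, so the balance reaches zero during payment 41.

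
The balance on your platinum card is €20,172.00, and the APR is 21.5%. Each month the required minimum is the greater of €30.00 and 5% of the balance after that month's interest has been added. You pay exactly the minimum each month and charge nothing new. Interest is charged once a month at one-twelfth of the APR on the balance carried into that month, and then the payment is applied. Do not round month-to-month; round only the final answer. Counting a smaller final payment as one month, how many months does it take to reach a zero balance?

130 months

Monthly rate r = 21.5%/12 = 1.79167% = 0.0179167.
While 5% of the post-interest balance exceeds €30.00, each month B ← (B·(1+r))·(1 − 0.05), i.e. B shrinks by the factor (1+r)·0.95 = 0.96702.
This holds for months 1–106. Entering month 107 the balance is €576.70; 5% of the post-interest balance is now below €30.00, so the flat €30.00 minimum applies from here.
From month 107 a fixed €30.00 at rate r clears €576.70 in 24 more payments. Total: 106 + 24 = 130 months.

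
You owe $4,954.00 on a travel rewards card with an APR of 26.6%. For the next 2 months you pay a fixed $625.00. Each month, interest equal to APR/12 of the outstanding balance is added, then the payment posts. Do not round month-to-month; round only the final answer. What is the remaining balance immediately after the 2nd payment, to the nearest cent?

Monthly rate r = 26.6%/12 = 2.21667% = 0.0221667.
Each month: B ← B·(1+r) − $625.00.
Month 1: interest $109.81; balance after payment $4,438.81.
Month 2: interest $98.39; balance after payment $3,912.21.

$3,912.21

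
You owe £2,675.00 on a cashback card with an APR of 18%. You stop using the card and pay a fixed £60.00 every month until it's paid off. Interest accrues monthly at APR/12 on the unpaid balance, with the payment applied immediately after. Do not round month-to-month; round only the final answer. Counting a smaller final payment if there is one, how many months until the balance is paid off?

Monthly rate r = 18%/12 = 1.5% = 0.015.
Recurrence: B ← B·(1+r) − £60.00.
Month 1: interest £40.12; balance after payment £2,655.12.
Month 2: interest £39.83; balance after payment £2,634.95.
Closed form: n = −ln(1 − rB₀/P)/ln(1+r) = −ln(0.33125)/ln(1.015) ≈ 74.210, so the balance reaches zero during payment 75.

75 payments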